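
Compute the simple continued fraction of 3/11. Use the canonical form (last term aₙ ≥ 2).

[0; 3, 1, 2]

3 = 0×11 + 3
11 = 3×3 + 2
3 = 1×2 + 1
2 = 2×1 + 0  (stop)
So 3/11 = [0; 3, 1, 2].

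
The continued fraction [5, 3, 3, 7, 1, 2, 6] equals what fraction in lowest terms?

Fold from the inside: start with 6/1.
  2 + 1/6 = 13/6
  1 + 6/13 = 19/13
  7 + 13/19 = 146/19
  3 + 19/146 = 457/146
  3 + 146/457 = 1517/457
  5 + 457/1517 = 8042/1517

8042/1517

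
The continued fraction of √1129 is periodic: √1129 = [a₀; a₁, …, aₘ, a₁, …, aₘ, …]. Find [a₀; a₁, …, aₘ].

a₀ = ⌊√1129⌋ = 33.
With m₀=0, d₀=1 and mₖ₊₁ = dₖaₖ − mₖ, dₖ₊₁ = (n − mₖ₊₁²)/dₖ, aₖ₊₁ = ⌊(a₀+mₖ₊₁)/dₖ₊₁⌋:
  k=1: m=33, d=40, a=1
  k=2: m=7, d=27, a=1
  k=3: m=20, d=27, a=1
  k=4: m=7, d=40, a=1
  k=5: m=33, d=1, a=66
d=1 and a=2a₀=66 at k=5, so the next step gives (m, d) = (33, 40) again — its k=1 value — and the period has length 5.

[33; 1, 1, 1, 1, 66]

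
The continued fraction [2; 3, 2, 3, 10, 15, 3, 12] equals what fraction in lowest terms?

322957/140937

Using pₖ = aₖpₖ₋₁ + pₖ₋₂ and qₖ = aₖqₖ₋₁ + qₖ₋₂:
  k=0: a=2, p=2, q=1
  k=1: a=3, p=7, q=3
  k=2: a=2, p=16, q=7
  k=3: a=3, p=55, q=24
  k=4: a=10, p=566, q=247
  k=5: a=15, p=8545, q=3729
  k=6: a=3, p=26201, q=11434
  k=7: a=12, p=322957, q=140937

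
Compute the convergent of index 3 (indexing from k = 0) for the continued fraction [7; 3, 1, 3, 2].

109/15

Using pₖ = aₖpₖ₋₁ + pₖ₋₂, qₖ = aₖqₖ₋₁ + qₖ₋₂ (with p₋₁=1, p₋₂=0, q₋₁=0, q₋₂=1):
  k=0: a=7, p=7, q=1
  k=1: a=3, p=22, q=3
  k=2: a=1, p=29, q=4
  k=3: a=3, p=109, q=15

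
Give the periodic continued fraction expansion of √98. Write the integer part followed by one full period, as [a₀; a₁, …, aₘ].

a₀ = ⌊√98⌋ = 9.
With m₀=0, d₀=1 and mₖ₊₁ = dₖaₖ − mₖ, dₖ₊₁ = (n − mₖ₊₁²)/dₖ, aₖ₊₁ = ⌊(a₀+mₖ₊₁)/dₖ₊₁⌋:
  k=1: m=9, d=17, a=1
  k=2: m=8, d=2, a=8
  k=3: m=8, d=17, a=1
  k=4: m=9, d=1, a=18
d=1 and a=2a₀=18 at k=4, so the next step gives (m, d) = (9, 17) again — its k=1 value — and the period has length 4.

[9; 1, 8, 1, 18]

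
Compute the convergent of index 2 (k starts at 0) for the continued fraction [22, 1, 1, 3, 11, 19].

45/2

Using pₖ = aₖpₖ₋₁ + pₖ₋₂, qₖ = aₖqₖ₋₁ + qₖ₋₂ (with p₋₁=1, p₋₂=0, q₋₁=0, q₋₂=1):
  k=0: a=22, p=22, q=1
  k=1: a=1, p=23, q=1
  k=2: a=1, p=45, q=2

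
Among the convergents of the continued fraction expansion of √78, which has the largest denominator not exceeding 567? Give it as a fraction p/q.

4672/529

√78 = [8; 1, 4, 1, 16, …] (period length 4).
Convergents:
  p_0/q_0 = 8/1
  p_1/q_1 = 9/1
  p_2/q_2 = 44/5
  p_3/q_3 = 53/6
  p_4/q_4 = 892/101
  p_5/q_5 = 945/107
  p_6/q_6 = 4672/529
  p_7/q_7 = 5617/636
q_6 = 529 ≤ 567 < 636 = q_7, so the answer is 4672/529.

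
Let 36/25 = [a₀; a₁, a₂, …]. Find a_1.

36 = 1·25 + 11   →  a_0 = 1
25 = 2·11 + 3   →  a_1 = 2

2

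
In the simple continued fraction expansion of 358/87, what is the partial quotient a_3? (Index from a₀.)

358 = 4·87 + 10   →  a_0 = 4
87 = 8·10 + 7   →  a_1 = 8
10 = 1·7 + 3   →  a_2 = 1
7 = 2·3 + 1   →  a_3 = 2

2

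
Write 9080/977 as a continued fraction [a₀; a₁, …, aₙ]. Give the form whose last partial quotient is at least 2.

9080 = 9*977 + 287
977 = 3*287 + 116
287 = 2*116 + 55
116 = 2*55 + 6
55 = 9*6 + 1
6 = 6*1 + 0  (stop)
So 9080/977 = [9; 3, 2, 2, 9, 6].

[9; 3, 2, 2, 9, 6]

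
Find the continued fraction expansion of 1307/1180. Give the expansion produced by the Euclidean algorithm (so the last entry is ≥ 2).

[1; 9, 3, 2, 3, 5]

1307 = 1·1180 + 127
1180 = 9·127 + 37
127 = 3·37 + 16
37 = 2·16 + 5
16 = 3·5 + 1
5 = 5·1 + 0  (stop)
So 1307/1180 = [1; 9, 3, 2, 3, 5].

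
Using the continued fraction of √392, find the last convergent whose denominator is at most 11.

99/5

√392 = [19; 1, 3, 1, 38, …] (period length 4).
Convergents:
  p_0/q_0 = 19/1
  p_1/q_1 = 20/1
  p_2/q_2 = 79/4
  p_3/q_3 = 99/5
  p_4/q_4 = 3841/194
q_3 = 5 ≤ 11 < 194 = q_4, so the answer is 99/5.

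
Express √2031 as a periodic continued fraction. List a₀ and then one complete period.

[45; 15, 90]

a₀ = ⌊√2031⌋ = 45.
With m₀=0, d₀=1 and mₖ₊₁ = dₖaₖ − mₖ, dₖ₊₁ = (n − mₖ₊₁²)/dₖ, aₖ₊₁ = ⌊(a₀+mₖ₊₁)/dₖ₊₁⌋:
  k=1: m=45, d=6, a=15
  k=2: m=45, d=1, a=90
d=1 and a=2a₀=90 at k=2, so the next step gives (m, d) = (45, 6) again — its k=1 value — and the period has length 2.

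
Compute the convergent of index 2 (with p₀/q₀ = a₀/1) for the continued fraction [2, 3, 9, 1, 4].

Using pₖ = aₖpₖ₋₁ + pₖ₋₂, qₖ = aₖqₖ₋₁ + qₖ₋₂ (with p₋₁=1, p₋₂=0, q₋₁=0, q₋₂=1):
  k=0: a=2, p=2, q=1
  k=1: a=3, p=7, q=3
  k=2: a=9, p=65, q=28

65/28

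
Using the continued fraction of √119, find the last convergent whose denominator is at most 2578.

26170/2399

√119 = [10; 1, 9, 1, 20, …] (period length 4).
Convergents:
  p_0/q_0 = 10/1
  p_1/q_1 = 11/1
  p_2/q_2 = 109/10
  p_3/q_3 = 120/11
  p_4/q_4 = 2509/230
  p_5/q_5 = 2629/241
  p_6/q_6 = 26170/2399
  p_7/q_7 = 28799/2640
q_6 = 2399 ≤ 2578 < 2640 = q_7, so the answer is 26170/2399.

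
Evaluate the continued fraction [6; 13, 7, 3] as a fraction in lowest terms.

1756/289

Using pₖ = aₖpₖ₋₁ + pₖ₋₂ and qₖ = aₖqₖ₋₁ + qₖ₋₂:
  k=0: a=6, p=6, q=1
  k=1: a=13, p=79, q=13
  k=2: a=7, p=559, q=92
  k=3: a=3, p=1756, q=289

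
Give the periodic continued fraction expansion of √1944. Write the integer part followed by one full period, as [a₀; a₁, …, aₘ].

[44; 11, 88]

a₀ = ⌊√1944⌋ = 44.
With m₀=0, d₀=1 and mₖ₊₁ = dₖaₖ − mₖ, dₖ₊₁ = (n − mₖ₊₁²)/dₖ, aₖ₊₁ = ⌊(a₀+mₖ₊₁)/dₖ₊₁⌋:
  k=1: m=44, d=8, a=11
  k=2: m=44, d=1, a=88
d=1 and a=2a₀=88 at k=2, so the next step gives (m, d) = (44, 8) again — its k=1 value — and the period has length 2.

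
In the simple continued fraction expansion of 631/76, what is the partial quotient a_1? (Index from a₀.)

631 = 8·76 + 23   →  a_0 = 8
76 = 3·23 + 7   →  a_1 = 3

3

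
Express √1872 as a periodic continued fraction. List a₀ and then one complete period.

[43; 3, 1, 3, 86]

a₀ = ⌊√1872⌋ = 43.
With m₀=0, d₀=1 and mₖ₊₁ = dₖaₖ − mₖ, dₖ₊₁ = (n − mₖ₊₁²)/dₖ, aₖ₊₁ = ⌊(a₀+mₖ₊₁)/dₖ₊₁⌋:
  k=1: m=43, d=23, a=3
  k=2: m=26, d=52, a=1
  k=3: m=26, d=23, a=3
  k=4: m=43, d=1, a=86
d=1 and a=2a₀=86 at k=4, so the next step gives (m, d) = (43, 23) again — its k=1 value — and the period has length 4.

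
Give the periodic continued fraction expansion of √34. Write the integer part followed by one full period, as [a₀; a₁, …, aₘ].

a₀ = ⌊√34⌋ = 5.
With m₀=0, d₀=1 and mₖ₊₁ = dₖaₖ − mₖ, dₖ₊₁ = (n − mₖ₊₁²)/dₖ, aₖ₊₁ = ⌊(a₀+mₖ₊₁)/dₖ₊₁⌋:
  k=1: m=5, d=9, a=1
  k=2: m=4, d=2, a=4
  k=3: m=4, d=9, a=1
  k=4: m=5, d=1, a=10
d=1 and a=2a₀=10 at k=4, so the next step gives (m, d) = (5, 9) again — its k=1 value — and the period has length 4.

[5; 1, 4, 1, 10]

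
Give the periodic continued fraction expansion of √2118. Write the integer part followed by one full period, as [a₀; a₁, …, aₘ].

a₀ = ⌊√2118⌋ = 46.
With m₀=0, d₀=1 and mₖ₊₁ = dₖaₖ − mₖ, dₖ₊₁ = (n − mₖ₊₁²)/dₖ, aₖ₊₁ = ⌊(a₀+mₖ₊₁)/dₖ₊₁⌋:
  k=1: m=46, d=2, a=46
  k=2: m=46, d=1, a=92
d=1 and a=2a₀=92 at k=2, so the next step gives (m, d) = (46, 2) again — its k=1 value — and the period has length 2.

[46; 46, 92]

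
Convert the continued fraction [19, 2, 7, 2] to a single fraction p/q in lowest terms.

Using pₖ = aₖpₖ₋₁ + pₖ₋₂ and qₖ = aₖqₖ₋₁ + qₖ₋₂:
  k=0: a=19, p=19, q=1
  k=1: a=2, p=39, q=2
  k=2: a=7, p=292, q=15
  k=3: a=2, p=623, q=32

623/32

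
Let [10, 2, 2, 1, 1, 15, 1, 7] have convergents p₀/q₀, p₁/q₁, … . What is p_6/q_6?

Using pₖ = aₖpₖ₋₁ + pₖ₋₂, qₖ = aₖqₖ₋₁ + qₖ₋₂ (with p₋₁=1, p₋₂=0, q₋₁=0, q₋₂=1):
  k=0: a=10, p=10, q=1
  k=1: a=2, p=21, q=2
  k=2: a=2, p=52, q=5
  k=3: a=1, p=73, q=7
  k=4: a=1, p=125, q=12
  k=5: a=15, p=1948, q=187
  k=6: a=1, p=2073, q=199

2073/199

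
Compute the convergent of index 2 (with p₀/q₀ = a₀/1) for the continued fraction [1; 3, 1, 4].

Using pₖ = aₖpₖ₋₁ + pₖ₋₂, qₖ = aₖqₖ₋₁ + qₖ₋₂ (with p₋₁=1, p₋₂=0, q₋₁=0, q₋₂=1):
  k=0: a=1, p=1, q=1
  k=1: a=3, p=4, q=3
  k=2: a=1, p=5, q=4

5/4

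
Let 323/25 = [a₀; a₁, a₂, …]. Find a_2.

11

323 = 12·25 + 23   →  a_0 = 12
25 = 1·23 + 2   →  a_1 = 1
23 = 11·2 + 1   →  a_2 = 11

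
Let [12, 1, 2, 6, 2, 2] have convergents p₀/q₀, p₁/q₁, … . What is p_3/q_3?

Using pₖ = aₖpₖ₋₁ + pₖ₋₂, qₖ = aₖqₖ₋₁ + qₖ₋₂ (with p₋₁=1, p₋₂=0, q₋₁=0, q₋₂=1):
  k=0: a=12, p=12, q=1
  k=1: a=1, p=13, q=1
  k=2: a=2, p=38, q=3
  k=3: a=6, p=241, q=19

241/19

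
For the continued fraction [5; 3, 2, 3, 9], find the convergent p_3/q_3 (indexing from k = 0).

Using pₖ = aₖpₖ₋₁ + pₖ₋₂, qₖ = aₖqₖ₋₁ + qₖ₋₂ (with p₋₁=1, p₋₂=0, q₋₁=0, q₋₂=1):
  k=0: a=5, p=5, q=1
  k=1: a=3, p=16, q=3
  k=2: a=2, p=37, q=7
  k=3: a=3, p=127, q=24

127/24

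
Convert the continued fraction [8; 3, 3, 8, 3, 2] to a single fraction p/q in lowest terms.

Using pₖ = aₖpₖ₋₁ + pₖ₋₂ and qₖ = aₖqₖ₋₁ + qₖ₋₂:
  k=0: a=8, p=8, q=1
  k=1: a=3, p=25, q=3
  k=2: a=3, p=83, q=10
  k=3: a=8, p=689, q=83
  k=4: a=3, p=2150, q=259
  k=5: a=2, p=4989, q=601

4989/601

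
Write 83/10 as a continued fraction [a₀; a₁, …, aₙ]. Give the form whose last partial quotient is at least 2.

83 = 8*10 + 3
10 = 3*3 + 1
3 = 3*1 + 0  (stop)
So 83/10 = [8; 3, 3].

[8; 3, 3]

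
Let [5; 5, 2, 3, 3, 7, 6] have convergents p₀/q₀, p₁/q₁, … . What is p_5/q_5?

4733/913

Using pₖ = aₖpₖ₋₁ + pₖ₋₂, qₖ = aₖqₖ₋₁ + qₖ₋₂ (with p₋₁=1, p₋₂=0, q₋₁=0, q₋₂=1):
  k=0: a=5, p=5, q=1
  k=1: a=5, p=26, q=5
  k=2: a=2, p=57, q=11
  k=3: a=3, p=197, q=38
  k=4: a=3, p=648, q=125
  k=5: a=7, p=4733, q=913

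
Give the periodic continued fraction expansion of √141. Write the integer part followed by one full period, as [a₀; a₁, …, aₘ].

a₀ = ⌊√141⌋ = 11.

[11; 1, 6, 1, 22]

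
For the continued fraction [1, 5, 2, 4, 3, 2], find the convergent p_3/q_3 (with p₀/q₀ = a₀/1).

Using pₖ = aₖpₖ₋₁ + pₖ₋₂, qₖ = aₖqₖ₋₁ + qₖ₋₂ (with p₋₁=1, p₋₂=0, q₋₁=0, q₋₂=1):
  k=0: a=1, p=1, q=1
  k=1: a=5, p=6, q=5
  k=2: a=2, p=13, q=11
  k=3: a=4, p=58, q=49

58/49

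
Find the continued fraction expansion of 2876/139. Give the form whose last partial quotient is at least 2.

2876 = 20·139 + 96
139 = 1·96 + 43
96 = 2·43 + 10
43 = 4·10 + 3
10 = 3·3 + 1
3 = 3·1 + 0  (stop)
So 2876/139 = [20; 1, 2, 4, 3, 3].

[20; 1, 2, 4, 3, 3]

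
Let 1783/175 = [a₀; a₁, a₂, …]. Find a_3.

3

1783 = 10·175 + 33   →  a_0 = 10
175 = 5·33 + 10   →  a_1 = 5
33 = 3·10 + 3   →  a_2 = 3
10 = 3·3 + 1   →  a_3 = 3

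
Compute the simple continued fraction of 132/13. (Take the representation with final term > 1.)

132 = 10×13 + 2
13 = 6×2 + 1
2 = 2×1 + 0  (stop)
So 132/13 = [10; 6, 2].

[10; 6, 2]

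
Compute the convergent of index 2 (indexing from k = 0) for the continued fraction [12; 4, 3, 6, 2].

159/13

Using pₖ = aₖpₖ₋₁ + pₖ₋₂, qₖ = aₖqₖ₋₁ + qₖ₋₂ (with p₋₁=1, p₋₂=0, q₋₁=0, q₋₂=1):
  k=0: a=12, p=12, q=1
  k=1: a=4, p=49, q=4
  k=2: a=3, p=159, q=13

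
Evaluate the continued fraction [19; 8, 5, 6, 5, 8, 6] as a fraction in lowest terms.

1257523/65763

Using pₖ = aₖpₖ₋₁ + pₖ₋₂ and qₖ = aₖqₖ₋₁ + qₖ₋₂:
  k=0: a=19, p=19, q=1
  k=1: a=8, p=153, q=8
  k=2: a=5, p=784, q=41
  k=3: a=6, p=4857, q=254
  k=4: a=5, p=25069, q=1311
  k=5: a=8, p=205409, q=10742
  k=6: a=6, p=1257523, q=65763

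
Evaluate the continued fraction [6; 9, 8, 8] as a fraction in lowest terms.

Fold from the inside: start with 8/1.
  8 + 1/8 = 65/8
  9 + 8/65 = 593/65
  6 + 65/593 = 3623/593

3623/593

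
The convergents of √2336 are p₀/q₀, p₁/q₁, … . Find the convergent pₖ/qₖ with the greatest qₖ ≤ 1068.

42049/870

√2336 = [48; 3, 96, …] (period length 2).
Convergents:
  p_0/q_0 = 48/1
  p_1/q_1 = 145/3
  p_2/q_2 = 13968/289
  p_3/q_3 = 42049/870
  p_4/q_4 = 4050672/83809
q_3 = 870 ≤ 1068 < 83809 = q_4, so the answer is 42049/870.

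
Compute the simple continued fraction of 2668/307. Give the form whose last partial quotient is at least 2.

[8; 1, 2, 4, 3, 7]

2668 = 8×307 + 212
307 = 1×212 + 95
212 = 2×95 + 22
95 = 4×22 + 7
22 = 3×7 + 1
7 = 7×1 + 0  (stop)
So 2668/307 = [8; 1, 2, 4, 3, 7].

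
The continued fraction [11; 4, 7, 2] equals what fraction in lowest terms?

697/62

Fold from the inside: start with 2/1.
  7 + 1/2 = 15/2
  4 + 2/15 = 62/15
  11 + 15/62 = 697/62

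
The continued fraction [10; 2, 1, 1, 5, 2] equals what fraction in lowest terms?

634/61

Using pₖ = aₖpₖ₋₁ + pₖ₋₂ and qₖ = aₖqₖ₋₁ + qₖ₋₂:
  k=0: a=10, p=10, q=1
  k=1: a=2, p=21, q=2
  k=2: a=1, p=31, q=3
  k=3: a=1, p=52, q=5
  k=4: a=5, p=291, q=28
  k=5: a=2, p=634, q=61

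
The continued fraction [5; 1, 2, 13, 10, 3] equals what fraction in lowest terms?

Fold from the inside: start with 3/1.
  10 + 1/3 = 31/3
  13 + 3/31 = 406/31
  2 + 31/406 = 843/406
  1 + 406/843 = 1249/843
  5 + 843/1249 = 7088/1249

7088/1249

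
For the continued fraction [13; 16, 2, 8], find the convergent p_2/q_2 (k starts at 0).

431/33

Using pₖ = aₖpₖ₋₁ + pₖ₋₂, qₖ = aₖqₖ₋₁ + qₖ₋₂ (with p₋₁=1, p₋₂=0, q₋₁=0, q₋₂=1):
  k=0: a=13, p=13, q=1
  k=1: a=16, p=209, q=16
  k=2: a=2, p=431, q=33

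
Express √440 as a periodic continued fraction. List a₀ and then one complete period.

a₀ = ⌊√440⌋ = 20.
With m₀=0, d₀=1 and mₖ₊₁ = dₖaₖ − mₖ, dₖ₊₁ = (n − mₖ₊₁²)/dₖ, aₖ₊₁ = ⌊(a₀+mₖ₊₁)/dₖ₊₁⌋:
  k=1: m=20, d=40, a=1
  k=2: m=20, d=1, a=40
d=1 and a=2a₀=40 at k=2, so the next step gives (m, d) = (20, 40) again — its k=1 value — and the period has length 2.

[20; 1, 40]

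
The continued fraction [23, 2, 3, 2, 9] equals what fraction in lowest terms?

Using pₖ = aₖpₖ₋₁ + pₖ₋₂ and qₖ = aₖqₖ₋₁ + qₖ₋₂:
  k=0: a=23, p=23, q=1
  k=1: a=2, p=47, q=2
  k=2: a=3, p=164, q=7
  k=3: a=2, p=375, q=16
  k=4: a=9, p=3539, q=151

3539/151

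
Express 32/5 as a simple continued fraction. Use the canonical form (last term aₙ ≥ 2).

[6; 2, 2]

32 = 6×5 + 2
5 = 2×2 + 1
2 = 2×1 + 0  (stop)
So 32/5 = [6; 2, 2].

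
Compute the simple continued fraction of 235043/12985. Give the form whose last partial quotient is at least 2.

235043 = 18*12985 + 1313
12985 = 9*1313 + 1168
1313 = 1*1168 + 145
1168 = 8*145 + 8
145 = 18*8 + 1
8 = 8*1 + 0  (stop)
So 235043/12985 = [18; 9, 1, 8, 18, 8].

[18; 9, 1, 8, 18, 8]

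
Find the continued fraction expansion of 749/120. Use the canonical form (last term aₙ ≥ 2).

749 = 6*120 + 29
120 = 4*29 + 4
29 = 7*4 + 1
4 = 4*1 + 0  (stop)
So 749/120 = [6; 4, 7, 4].

[6; 4, 7, 4]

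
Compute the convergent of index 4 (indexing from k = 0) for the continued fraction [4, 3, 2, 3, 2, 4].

Using pₖ = aₖpₖ₋₁ + pₖ₋₂, qₖ = aₖqₖ₋₁ + qₖ₋₂ (with p₋₁=1, p₋₂=0, q₋₁=0, q₋₂=1):
  k=0: a=4, p=4, q=1
  k=1: a=3, p=13, q=3
  k=2: a=2, p=30, q=7
  k=3: a=3, p=103, q=24
  k=4: a=2, p=236, q=55

236/55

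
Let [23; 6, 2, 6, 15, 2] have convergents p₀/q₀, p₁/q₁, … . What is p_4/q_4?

29476/1273

Using pₖ = aₖpₖ₋₁ + pₖ₋₂, qₖ = aₖqₖ₋₁ + qₖ₋₂ (with p₋₁=1, p₋₂=0, q₋₁=0, q₋₂=1):
  k=0: a=23, p=23, q=1
  k=1: a=6, p=139, q=6
  k=2: a=2, p=301, q=13
  k=3: a=6, p=1945, q=84
  k=4: a=15, p=29476, q=1273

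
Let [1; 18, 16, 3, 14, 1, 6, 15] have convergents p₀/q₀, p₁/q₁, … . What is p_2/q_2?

305/289

Using pₖ = aₖpₖ₋₁ + pₖ₋₂, qₖ = aₖqₖ₋₁ + qₖ₋₂ (with p₋₁=1, p₋₂=0, q₋₁=0, q₋₂=1):
  k=0: a=1, p=1, q=1
  k=1: a=18, p=19, q=18
  k=2: a=16, p=305, q=289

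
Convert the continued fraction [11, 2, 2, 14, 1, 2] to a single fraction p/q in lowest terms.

Fold from the inside: start with 2/1.
  1 + 1/2 = 3/2
  14 + 2/3 = 44/3
  2 + 3/44 = 91/44
  2 + 44/91 = 226/91
  11 + 91/226 = 2577/226

2577/226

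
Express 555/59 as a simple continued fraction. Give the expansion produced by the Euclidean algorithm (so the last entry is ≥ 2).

[9; 2, 2, 5, 2]

555 = 9×59 + 24
59 = 2×24 + 11
24 = 2×11 + 2
11 = 5×2 + 1
2 = 2×1 + 0  (stop)
So 555/59 = [9; 2, 2, 5, 2].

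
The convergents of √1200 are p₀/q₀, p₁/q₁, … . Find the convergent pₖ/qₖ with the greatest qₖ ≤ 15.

485/14

√1200 = [34; 1, 1, 1, 3, 1, 1, 1, 68, …] (period length 8).
Convergents:
  p_0/q_0 = 34/1
  p_1/q_1 = 35/1
  p_2/q_2 = 69/2
  p_3/q_3 = 104/3
  p_4/q_4 = 381/11
  p_5/q_5 = 485/14
  p_6/q_6 = 866/25
q_5 = 14 ≤ 15 < 25 = q_6, so the answer is 485/14.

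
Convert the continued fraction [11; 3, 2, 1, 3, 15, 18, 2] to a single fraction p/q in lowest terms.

237007/20979

Fold from the inside: start with 2/1.
  18 + 1/2 = 37/2
  15 + 2/37 = 557/37
  3 + 37/557 = 1708/557
  1 + 557/1708 = 2265/1708
  2 + 1708/2265 = 6238/2265
  3 + 2265/6238 = 20979/6238
  11 + 6238/20979 = 237007/20979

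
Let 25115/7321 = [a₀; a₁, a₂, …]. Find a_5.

2

25115 = 3·7321 + 3152   →  a_0 = 3
7321 = 2·3152 + 1017   →  a_1 = 2
3152 = 3·1017 + 101   →  a_2 = 3
1017 = 10·101 + 7   →  a_3 = 10
101 = 14·7 + 3   →  a_4 = 14
7 = 2·3 + 1   →  a_5 = 2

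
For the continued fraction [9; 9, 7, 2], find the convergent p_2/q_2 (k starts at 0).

583/64

Using pₖ = aₖpₖ₋₁ + pₖ₋₂, qₖ = aₖqₖ₋₁ + qₖ₋₂ (with p₋₁=1, p₋₂=0, q₋₁=0, q₋₂=1):
  k=0: a=9, p=9, q=1
  k=1: a=9, p=82, q=9
  k=2: a=7, p=583, q=64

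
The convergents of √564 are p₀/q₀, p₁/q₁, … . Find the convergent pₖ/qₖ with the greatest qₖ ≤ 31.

√564 = [23; 1, 2, 1, 46, …] (period length 4).
Convergents:
  p_0/q_0 = 23/1
  p_1/q_1 = 24/1
  p_2/q_2 = 71/3
  p_3/q_3 = 95/4
  p_4/q_4 = 4441/187
q_3 = 4 ≤ 31 < 187 = q_4, so the answer is 95/4.

95/4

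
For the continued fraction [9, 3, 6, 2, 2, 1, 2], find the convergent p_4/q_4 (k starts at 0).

941/101

Using pₖ = aₖpₖ₋₁ + pₖ₋₂, qₖ = aₖqₖ₋₁ + qₖ₋₂ (with p₋₁=1, p₋₂=0, q₋₁=0, q₋₂=1):
  k=0: a=9, p=9, q=1
  k=1: a=3, p=28, q=3
  k=2: a=6, p=177, q=19
  k=3: a=2, p=382, q=41
  k=4: a=2, p=941, q=101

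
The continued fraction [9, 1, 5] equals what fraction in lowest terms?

59/6

Fold from the inside: start with 5/1.
  1 + 1/5 = 6/5
  9 + 5/6 = 59/6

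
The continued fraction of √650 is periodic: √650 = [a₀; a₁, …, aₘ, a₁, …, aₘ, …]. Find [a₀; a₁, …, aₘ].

a₀ = ⌊√650⌋ = 25.
With m₀=0, d₀=1 and mₖ₊₁ = dₖaₖ − mₖ, dₖ₊₁ = (n − mₖ₊₁²)/dₖ, aₖ₊₁ = ⌊(a₀+mₖ₊₁)/dₖ₊₁⌋:
  k=1: m=25, d=25, a=2
  k=2: m=25, d=1, a=50
d=1 and a=2a₀=50 at k=2, so the next step gives (m, d) = (25, 25) again — its k=1 value — and the period has length 2.

[25; 2, 50]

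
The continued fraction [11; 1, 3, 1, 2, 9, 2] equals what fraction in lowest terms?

3253/276

Using pₖ = aₖpₖ₋₁ + pₖ₋₂ and qₖ = aₖqₖ₋₁ + qₖ₋₂:
  k=0: a=11, p=11, q=1
  k=1: a=1, p=12, q=1
  k=2: a=3, p=47, q=4
  k=3: a=1, p=59, q=5
  k=4: a=2, p=165, q=14
  k=5: a=9, p=1544, q=131
  k=6: a=2, p=3253, q=276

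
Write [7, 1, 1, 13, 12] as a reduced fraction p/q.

2451/326

Using pₖ = aₖpₖ₋₁ + pₖ₋₂ and qₖ = aₖqₖ₋₁ + qₖ₋₂:
  k=0: a=7, p=7, q=1
  k=1: a=1, p=8, q=1
  k=2: a=1, p=15, q=2
  k=3: a=13, p=203, q=27
  k=4: a=12, p=2451, q=326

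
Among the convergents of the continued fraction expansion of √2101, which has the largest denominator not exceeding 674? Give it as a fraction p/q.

13751/300

√2101 = [45; 1, 5, 8, 5, 1, 90, …] (period length 6).
Convergents:
  p_0/q_0 = 45/1
  p_1/q_1 = 46/1
  p_2/q_2 = 275/6
  p_3/q_3 = 2246/49
  p_4/q_4 = 11505/251
  p_5/q_5 = 13751/300
  p_6/q_6 = 1249095/27251
q_5 = 300 ≤ 674 < 27251 = q_6, so the answer is 13751/300.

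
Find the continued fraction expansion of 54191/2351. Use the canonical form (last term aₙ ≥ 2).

[23; 19, 1, 12, 9]

54191 = 23×2351 + 118
2351 = 19×118 + 109
118 = 1×109 + 9
109 = 12×9 + 1
9 = 9×1 + 0  (stop)
So 54191/2351 = [23; 19, 1, 12, 9].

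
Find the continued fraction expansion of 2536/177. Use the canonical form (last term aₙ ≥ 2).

[14; 3, 19, 3]

2536 = 14*177 + 58
177 = 3*58 + 3
58 = 19*3 + 1
3 = 3*1 + 0  (stop)
So 2536/177 = [14; 3, 19, 3].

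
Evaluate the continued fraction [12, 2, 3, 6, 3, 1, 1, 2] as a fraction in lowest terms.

Fold from the inside: start with 2/1.
  1 + 1/2 = 3/2
  1 + 2/3 = 5/3
  3 + 3/5 = 18/5
  6 + 5/18 = 113/18
  3 + 18/113 = 357/113
  2 + 113/357 = 827/357
  12 + 357/827 = 10281/827

10281/827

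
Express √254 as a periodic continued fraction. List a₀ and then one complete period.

[15; 1, 14, 1, 30]

a₀ = ⌊√254⌋ = 15.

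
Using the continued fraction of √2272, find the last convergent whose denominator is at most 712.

27217/571

√2272 = [47; 1, 1, 1, 94, …] (period length 4).
Convergents:
  p_0/q_0 = 47/1
  p_1/q_1 = 48/1
  p_2/q_2 = 95/2
  p_3/q_3 = 143/3
  p_4/q_4 = 13537/284
  p_5/q_5 = 13680/287
  p_6/q_6 = 27217/571
  p_7/q_7 = 40897/858
q_6 = 571 ≤ 712 < 858 = q_7, so the answer is 27217/571.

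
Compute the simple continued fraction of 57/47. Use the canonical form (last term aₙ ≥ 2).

[1; 4, 1, 2, 3]

57 = 1*47 + 10
47 = 4*10 + 7
10 = 1*7 + 3
7 = 2*3 + 1
3 = 3*1 + 0  (stop)
So 57/47 = [1; 4, 1, 2, 3].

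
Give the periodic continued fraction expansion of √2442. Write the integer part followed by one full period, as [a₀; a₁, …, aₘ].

[49; 2, 2, 2, 98]

a₀ = ⌊√2442⌋ = 49.
With m₀=0, d₀=1 and mₖ₊₁ = dₖaₖ − mₖ, dₖ₊₁ = (n − mₖ₊₁²)/dₖ, aₖ₊₁ = ⌊(a₀+mₖ₊₁)/dₖ₊₁⌋:
  k=1: m=49, d=41, a=2
  k=2: m=33, d=33, a=2
  k=3: m=33, d=41, a=2
  k=4: m=49, d=1, a=98
d=1 and a=2a₀=98 at k=4, so the next step gives (m, d) = (49, 41) again — its k=1 value — and the period has length 4.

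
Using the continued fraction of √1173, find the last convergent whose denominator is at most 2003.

√1173 = [34; 4, 68, …] (period length 2).
Convergents:
  p_0/q_0 = 34/1
  p_1/q_1 = 137/4
  p_2/q_2 = 9350/273
  p_3/q_3 = 37537/1096
  p_4/q_4 = 2561866/74801
q_3 = 1096 ≤ 2003 < 74801 = q_4, so the answer is 37537/1096.

37537/1096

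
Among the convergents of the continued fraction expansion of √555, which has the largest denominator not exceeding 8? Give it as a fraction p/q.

165/7

√555 = [23; 1, 1, 3, 1, 3, 1, 1, 46, …] (period length 8).
Convergents:
  p_0/q_0 = 23/1
  p_1/q_1 = 24/1
  p_2/q_2 = 47/2
  p_3/q_3 = 165/7
  p_4/q_4 = 212/9
q_3 = 7 ≤ 8 < 9 = q_4, so the answer is 165/7.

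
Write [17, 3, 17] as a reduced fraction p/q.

901/52

Fold from the inside: start with 17/1.
  3 + 1/17 = 52/17
  17 + 17/52 = 901/52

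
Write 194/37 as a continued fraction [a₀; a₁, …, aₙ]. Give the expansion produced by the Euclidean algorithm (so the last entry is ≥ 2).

194 = 5×37 + 9
37 = 4×9 + 1
9 = 9×1 + 0  (stop)
So 194/37 = [5; 4, 9].

[5; 4, 9]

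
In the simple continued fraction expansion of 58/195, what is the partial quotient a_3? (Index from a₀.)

58 = 0·195 + 58   →  a_0 = 0
195 = 3·58 + 21   →  a_1 = 3
58 = 2·21 + 16   →  a_2 = 2
21 = 1·16 + 5   →  a_3 = 1

1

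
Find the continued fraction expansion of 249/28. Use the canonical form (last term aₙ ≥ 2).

249 = 8×28 + 25
28 = 1×25 + 3
25 = 8×3 + 1
3 = 3×1 + 0  (stop)
So 249/28 = [8; 1, 8, 3].

[8; 1, 8, 3]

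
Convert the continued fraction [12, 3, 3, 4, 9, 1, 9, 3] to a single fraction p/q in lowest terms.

166216/13511

Fold from the inside: start with 3/1.
  9 + 1/3 = 28/3
  1 + 3/28 = 31/28
  9 + 28/31 = 307/31
  4 + 31/307 = 1259/307
  3 + 307/1259 = 4084/1259
  3 + 1259/4084 = 13511/4084
  12 + 4084/13511 = 166216/13511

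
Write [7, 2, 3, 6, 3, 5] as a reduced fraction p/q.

Using pₖ = aₖpₖ₋₁ + pₖ₋₂ and qₖ = aₖqₖ₋₁ + qₖ₋₂:
  k=0: a=7, p=7, q=1
  k=1: a=2, p=15, q=2
  k=2: a=3, p=52, q=7
  k=3: a=6, p=327, q=44
  k=4: a=3, p=1033, q=139
  k=5: a=5, p=5492, q=739

5492/739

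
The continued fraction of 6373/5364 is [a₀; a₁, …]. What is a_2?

3

6373 = 1·5364 + 1009   →  a_0 = 1
5364 = 5·1009 + 319   →  a_1 = 5
1009 = 3·319 + 52   →  a_2 = 3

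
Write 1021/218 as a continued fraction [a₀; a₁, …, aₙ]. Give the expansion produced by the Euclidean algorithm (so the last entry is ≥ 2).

1021 = 4×218 + 149
218 = 1×149 + 69
149 = 2×69 + 11
69 = 6×11 + 3
11 = 3×3 + 2
3 = 1×2 + 1
2 = 2×1 + 0  (stop)
So 1021/218 = [4; 1, 2, 6, 3, 1, 2].

[4; 1, 2, 6, 3, 1, 2]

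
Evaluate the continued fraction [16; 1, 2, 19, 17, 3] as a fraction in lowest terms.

50434/3025

Using pₖ = aₖpₖ₋₁ + pₖ₋₂ and qₖ = aₖqₖ₋₁ + qₖ₋₂:
  k=0: a=16, p=16, q=1
  k=1: a=1, p=17, q=1
  k=2: a=2, p=50, q=3
  k=3: a=19, p=967, q=58
  k=4: a=17, p=16489, q=989
  k=5: a=3, p=50434, q=3025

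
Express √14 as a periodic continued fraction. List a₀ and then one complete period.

[3; 1, 2, 1, 6]

a₀ = ⌊√14⌋ = 3.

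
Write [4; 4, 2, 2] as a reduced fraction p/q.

Using pₖ = aₖpₖ₋₁ + pₖ₋₂ and qₖ = aₖqₖ₋₁ + qₖ₋₂:
  k=0: a=4, p=4, q=1
  k=1: a=4, p=17, q=4
  k=2: a=2, p=38, q=9
  k=3: a=2, p=93, q=22

93/22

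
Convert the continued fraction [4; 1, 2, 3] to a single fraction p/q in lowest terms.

47/10

Using pₖ = aₖpₖ₋₁ + pₖ₋₂ and qₖ = aₖqₖ₋₁ + qₖ₋₂:
  k=0: a=4, p=4, q=1
  k=1: a=1, p=5, q=1
  k=2: a=2, p=14, q=3
  k=3: a=3, p=47, q=10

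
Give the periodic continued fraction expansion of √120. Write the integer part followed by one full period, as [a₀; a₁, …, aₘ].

[10; 1, 20]

a₀ = ⌊√120⌋ = 10.
With m₀=0, d₀=1 and mₖ₊₁ = dₖaₖ − mₖ, dₖ₊₁ = (n − mₖ₊₁²)/dₖ, aₖ₊₁ = ⌊(a₀+mₖ₊₁)/dₖ₊₁⌋:
  k=1: m=10, d=20, a=1
  k=2: m=10, d=1, a=20
d=1 and a=2a₀=20 at k=2, so the next step gives (m, d) = (10, 20) again — its k=1 value — and the period has length 2.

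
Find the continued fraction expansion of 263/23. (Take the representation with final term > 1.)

263 = 11·23 + 10
23 = 2·10 + 3
10 = 3·3 + 1
3 = 3·1 + 0  (stop)
So 263/23 = [11; 2, 3, 3].

[11; 2, 3, 3]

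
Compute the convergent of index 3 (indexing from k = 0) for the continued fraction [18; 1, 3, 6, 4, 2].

Using pₖ = aₖpₖ₋₁ + pₖ₋₂, qₖ = aₖqₖ₋₁ + qₖ₋₂ (with p₋₁=1, p₋₂=0, q₋₁=0, q₋₂=1):
  k=0: a=18, p=18, q=1
  k=1: a=1, p=19, q=1
  k=2: a=3, p=75, q=4
  k=3: a=6, p=469, q=25

469/25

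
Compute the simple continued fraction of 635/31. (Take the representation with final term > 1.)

635 = 20·31 + 15
31 = 2·15 + 1
15 = 15·1 + 0  (stop)
So 635/31 = [20; 2, 15].

[20; 2, 15]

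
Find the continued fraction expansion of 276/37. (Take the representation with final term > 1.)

[7; 2, 5, 1, 2]

276 = 7·37 + 17
37 = 2·17 + 3
17 = 5·3 + 2
3 = 1·2 + 1
2 = 2·1 + 0  (stop)
So 276/37 = [7; 2, 5, 1, 2].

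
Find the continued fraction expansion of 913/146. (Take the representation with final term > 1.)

913 = 6*146 + 37
146 = 3*37 + 35
37 = 1*35 + 2
35 = 17*2 + 1
2 = 2*1 + 0  (stop)
So 913/146 = [6; 3, 1, 17, 2].

[6; 3, 1, 17, 2]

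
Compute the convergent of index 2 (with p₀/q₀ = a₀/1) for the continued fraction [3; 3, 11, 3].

113/34

Using pₖ = aₖpₖ₋₁ + pₖ₋₂, qₖ = aₖqₖ₋₁ + qₖ₋₂ (with p₋₁=1, p₋₂=0, q₋₁=0, q₋₂=1):
  k=0: a=3, p=3, q=1
  k=1: a=3, p=10, q=3
  k=2: a=11, p=113, q=34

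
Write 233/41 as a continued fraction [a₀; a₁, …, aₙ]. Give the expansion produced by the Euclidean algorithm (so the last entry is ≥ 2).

233 = 5×41 + 28
41 = 1×28 + 13
28 = 2×13 + 2
13 = 6×2 + 1
2 = 2×1 + 0  (stop)
So 233/41 = [5; 1, 2, 6, 2].

[5; 1, 2, 6, 2]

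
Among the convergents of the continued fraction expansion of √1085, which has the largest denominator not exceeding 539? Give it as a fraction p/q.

√1085 = [32; 1, 15, 2, 15, 1, 64, …] (period length 6).
Convergents:
  p_0/q_0 = 32/1
  p_1/q_1 = 33/1
  p_2/q_2 = 527/16
  p_3/q_3 = 1087/33
  p_4/q_4 = 16832/511
  p_5/q_5 = 17919/544
q_4 = 511 ≤ 539 < 544 = q_5, so the answer is 16832/511.

16832/511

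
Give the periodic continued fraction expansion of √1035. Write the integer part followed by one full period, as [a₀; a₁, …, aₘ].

a₀ = ⌊√1035⌋ = 32.
With m₀=0, d₀=1 and mₖ₊₁ = dₖaₖ − mₖ, dₖ₊₁ = (n − mₖ₊₁²)/dₖ, aₖ₊₁ = ⌊(a₀+mₖ₊₁)/dₖ₊₁⌋:
  k=1: m=32, d=11, a=5
  k=2: m=23, d=46, a=1
  k=3: m=23, d=11, a=5
  k=4: m=32, d=1, a=64
d=1 and a=2a₀=64 at k=4, so the next step gives (m, d) = (32, 11) again — its k=1 value — and the period has length 4.

[32; 5, 1, 5, 64]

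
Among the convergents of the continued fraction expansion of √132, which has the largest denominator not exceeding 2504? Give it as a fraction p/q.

23771/2069

√132 = [11; 2, 22, …] (period length 2).
Convergents:
  p_0/q_0 = 11/1
  p_1/q_1 = 23/2
  p_2/q_2 = 517/45
  p_3/q_3 = 1057/92
  p_4/q_4 = 23771/2069
  p_5/q_5 = 48599/4230
q_4 = 2069 ≤ 2504 < 4230 = q_5, so the answer is 23771/2069.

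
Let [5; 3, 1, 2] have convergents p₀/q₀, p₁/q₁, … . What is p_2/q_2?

Using pₖ = aₖpₖ₋₁ + pₖ₋₂, qₖ = aₖqₖ₋₁ + qₖ₋₂ (with p₋₁=1, p₋₂=0, q₋₁=0, q₋₂=1):
  k=0: a=5, p=5, q=1
  k=1: a=3, p=16, q=3
  k=2: a=1, p=21, q=4

21/4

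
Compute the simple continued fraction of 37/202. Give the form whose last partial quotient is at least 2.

[0; 5, 2, 5, 1, 2]

37 = 0·202 + 37
202 = 5·37 + 17
37 = 2·17 + 3
17 = 5·3 + 2
3 = 1·2 + 1
2 = 2·1 + 0  (stop)
So 37/202 = [0; 5, 2, 5, 1, 2].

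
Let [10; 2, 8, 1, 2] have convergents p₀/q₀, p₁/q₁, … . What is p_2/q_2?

Using pₖ = aₖpₖ₋₁ + pₖ₋₂, qₖ = aₖqₖ₋₁ + qₖ₋₂ (with p₋₁=1, p₋₂=0, q₋₁=0, q₋₂=1):
  k=0: a=10, p=10, q=1
  k=1: a=2, p=21, q=2
  k=2: a=8, p=178, q=17

178/17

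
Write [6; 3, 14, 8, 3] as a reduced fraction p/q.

6857/1084

Using pₖ = aₖpₖ₋₁ + pₖ₋₂ and qₖ = aₖqₖ₋₁ + qₖ₋₂:
  k=0: a=6, p=6, q=1
  k=1: a=3, p=19, q=3
  k=2: a=14, p=272, q=43
  k=3: a=8, p=2195, q=347
  k=4: a=3, p=6857, q=1084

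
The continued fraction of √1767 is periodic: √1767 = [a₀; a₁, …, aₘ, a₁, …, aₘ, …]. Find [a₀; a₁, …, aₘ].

[42; 28, 84]

a₀ = ⌊√1767⌋ = 42.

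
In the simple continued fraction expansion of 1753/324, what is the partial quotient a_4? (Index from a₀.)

1753 = 5·324 + 133   →  a_0 = 5
324 = 2·133 + 58   →  a_1 = 2
133 = 2·58 + 17   →  a_2 = 2
58 = 3·17 + 7   →  a_3 = 3
17 = 2·7 + 3   →  a_4 = 2

2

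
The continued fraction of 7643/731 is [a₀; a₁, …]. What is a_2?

5

7643 = 10·731 + 333   →  a_0 = 10
731 = 2·333 + 65   →  a_1 = 2
333 = 5·65 + 8   →  a_2 = 5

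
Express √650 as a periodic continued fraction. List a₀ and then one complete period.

[25; 2, 50]

a₀ = ⌊√650⌋ = 25.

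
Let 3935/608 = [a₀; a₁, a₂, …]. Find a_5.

3935 = 6·608 + 287   →  a_0 = 6
608 = 2·287 + 34   →  a_1 = 2
287 = 8·34 + 15   →  a_2 = 8
34 = 2·15 + 4   →  a_3 = 2
15 = 3·4 + 3   →  a_4 = 3
4 = 1·3 + 1   →  a_5 = 1

1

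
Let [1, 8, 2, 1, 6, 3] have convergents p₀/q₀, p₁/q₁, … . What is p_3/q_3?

28/25

Using pₖ = aₖpₖ₋₁ + pₖ₋₂, qₖ = aₖqₖ₋₁ + qₖ₋₂ (with p₋₁=1, p₋₂=0, q₋₁=0, q₋₂=1):
  k=0: a=1, p=1, q=1
  k=1: a=8, p=9, q=8
  k=2: a=2, p=19, q=17
  k=3: a=1, p=28, q=25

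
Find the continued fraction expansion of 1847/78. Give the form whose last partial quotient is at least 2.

1847 = 23×78 + 53
78 = 1×53 + 25
53 = 2×25 + 3
25 = 8×3 + 1
3 = 3×1 + 0  (stop)
So 1847/78 = [23; 1, 2, 8, 3].

[23; 1, 2, 8, 3]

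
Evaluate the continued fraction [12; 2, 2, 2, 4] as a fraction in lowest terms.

658/53

Fold from the inside: start with 4/1.
  2 + 1/4 = 9/4
  2 + 4/9 = 22/9
  2 + 9/22 = 53/22
  12 + 22/53 = 658/53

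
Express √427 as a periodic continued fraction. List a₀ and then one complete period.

a₀ = ⌊√427⌋ = 20.
With m₀=0, d₀=1 and mₖ₊₁ = dₖaₖ − mₖ, dₖ₊₁ = (n − mₖ₊₁²)/dₖ, aₖ₊₁ = ⌊(a₀+mₖ₊₁)/dₖ₊₁⌋:
  k=1: m=20, d=27, a=1
  k=2: m=7, d=14, a=1
  k=3: m=7, d=27, a=1
  k=4: m=20, d=1, a=40
d=1 and a=2a₀=40 at k=4, so the next step gives (m, d) = (20, 27) again — its k=1 value — and the period has length 4.

[20; 1, 1, 1, 40]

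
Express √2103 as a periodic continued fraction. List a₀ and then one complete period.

[45; 1, 6, 15, 6, 1, 90]

a₀ = ⌊√2103⌋ = 45.
With m₀=0, d₀=1 and mₖ₊₁ = dₖaₖ − mₖ, dₖ₊₁ = (n − mₖ₊₁²)/dₖ, aₖ₊₁ = ⌊(a₀+mₖ₊₁)/dₖ₊₁⌋:
  k=1: m=45, d=78, a=1
  k=2: m=33, d=13, a=6
  k=3: m=45, d=6, a=15
  k=4: m=45, d=13, a=6
  k=5: m=33, d=78, a=1
  k=6: m=45, d=1, a=90
d=1 and a=2a₀=90 at k=6, so the next step gives (m, d) = (45, 78) again — its k=1 value — and the period has length 6.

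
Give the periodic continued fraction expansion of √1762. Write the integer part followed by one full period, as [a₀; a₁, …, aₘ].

[41; 1, 40, 1, 82]

a₀ = ⌊√1762⌋ = 41.
With m₀=0, d₀=1 and mₖ₊₁ = dₖaₖ − mₖ, dₖ₊₁ = (n − mₖ₊₁²)/dₖ, aₖ₊₁ = ⌊(a₀+mₖ₊₁)/dₖ₊₁⌋:
  k=1: m=41, d=81, a=1
  k=2: m=40, d=2, a=40
  k=3: m=40, d=81, a=1
  k=4: m=41, d=1, a=82
d=1 and a=2a₀=82 at k=4, so the next step gives (m, d) = (41, 81) again — its k=1 value — and the period has length 4.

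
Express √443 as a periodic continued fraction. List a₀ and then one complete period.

[21; 21, 42]

a₀ = ⌊√443⌋ = 21.
With m₀=0, d₀=1 and mₖ₊₁ = dₖaₖ − mₖ, dₖ₊₁ = (n − mₖ₊₁²)/dₖ, aₖ₊₁ = ⌊(a₀+mₖ₊₁)/dₖ₊₁⌋:
  k=1: m=21, d=2, a=21
  k=2: m=21, d=1, a=42
d=1 and a=2a₀=42 at k=2, so the next step gives (m, d) = (21, 2) again — its k=1 value — and the period has length 2.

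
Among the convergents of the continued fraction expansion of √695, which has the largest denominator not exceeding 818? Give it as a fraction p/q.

√695 = [26; 2, 1, 3, 10, 3, 1, 2, 52, …] (period length 8).
Convergents:
  p_0/q_0 = 26/1
  p_1/q_1 = 53/2
  p_2/q_2 = 79/3
  p_3/q_3 = 290/11
  p_4/q_4 = 2979/113
  p_5/q_5 = 9227/350
  p_6/q_6 = 12206/463
  p_7/q_7 = 33639/1276
q_6 = 463 ≤ 818 < 1276 = q_7, so the answer is 12206/463.

12206/463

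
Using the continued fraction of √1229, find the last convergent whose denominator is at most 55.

√1229 = [35; 17, 1, 1, 17, 70, …] (period length 5).
Convergents:
  p_0/q_0 = 35/1
  p_1/q_1 = 596/17
  p_2/q_2 = 631/18
  p_3/q_3 = 1227/35
  p_4/q_4 = 21490/613
q_3 = 35 ≤ 55 < 613 = q_4, so the answer is 1227/35.

1227/35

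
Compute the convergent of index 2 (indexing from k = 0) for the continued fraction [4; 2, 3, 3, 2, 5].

Using pₖ = aₖpₖ₋₁ + pₖ₋₂, qₖ = aₖqₖ₋₁ + qₖ₋₂ (with p₋₁=1, p₋₂=0, q₋₁=0, q₋₂=1):
  k=0: a=4, p=4, q=1
  k=1: a=2, p=9, q=2
  k=2: a=3, p=31, q=7

31/7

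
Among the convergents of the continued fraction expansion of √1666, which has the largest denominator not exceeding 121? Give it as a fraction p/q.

√1666 = [40; 1, 4, 2, 4, 1, 80, …] (period length 6).
Convergents:
  p_0/q_0 = 40/1
  p_1/q_1 = 41/1
  p_2/q_2 = 204/5
  p_3/q_3 = 449/11
  p_4/q_4 = 2000/49
  p_5/q_5 = 2449/60
  p_6/q_6 = 197920/4849
q_5 = 60 ≤ 121 < 4849 = q_6, so the answer is 2449/60.

2449/60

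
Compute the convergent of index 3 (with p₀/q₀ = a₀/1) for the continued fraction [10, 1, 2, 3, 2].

Using pₖ = aₖpₖ₋₁ + pₖ₋₂, qₖ = aₖqₖ₋₁ + qₖ₋₂ (with p₋₁=1, p₋₂=0, q₋₁=0, q₋₂=1):
  k=0: a=10, p=10, q=1
  k=1: a=1, p=11, q=1
  k=2: a=2, p=32, q=3
  k=3: a=3, p=107, q=10

107/10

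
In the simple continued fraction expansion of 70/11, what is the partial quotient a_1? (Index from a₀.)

2

70 = 6·11 + 4   →  a_0 = 6
11 = 2·4 + 3   →  a_1 = 2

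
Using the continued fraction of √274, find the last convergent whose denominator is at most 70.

778/47

√274 = [16; 1, 1, 4, 4, 1, 1, 32, …] (period length 7).
Convergents:
  p_0/q_0 = 16/1
  p_1/q_1 = 17/1
  p_2/q_2 = 33/2
  p_3/q_3 = 149/9
  p_4/q_4 = 629/38
  p_5/q_5 = 778/47
  p_6/q_6 = 1407/85
q_5 = 47 ≤ 70 < 85 = q_6, so the answer is 778/47.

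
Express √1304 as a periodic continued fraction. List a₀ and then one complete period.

a₀ = ⌊√1304⌋ = 36.
With m₀=0, d₀=1 and mₖ₊₁ = dₖaₖ − mₖ, dₖ₊₁ = (n − mₖ₊₁²)/dₖ, aₖ₊₁ = ⌊(a₀+mₖ₊₁)/dₖ₊₁⌋:
  k=1: m=36, d=8, a=9
  k=2: m=36, d=1, a=72
d=1 and a=2a₀=72 at k=2, so the next step gives (m, d) = (36, 8) again — its k=1 value — and the period has length 2.

[36; 9, 72]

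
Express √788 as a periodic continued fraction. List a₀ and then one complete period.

a₀ = ⌊√788⌋ = 28.
With m₀=0, d₀=1 and mₖ₊₁ = dₖaₖ − mₖ, dₖ₊₁ = (n − mₖ₊₁²)/dₖ, aₖ₊₁ = ⌊(a₀+mₖ₊₁)/dₖ₊₁⌋:
  k=1: m=28, d=4, a=14
  k=2: m=28, d=1, a=56
d=1 and a=2a₀=56 at k=2, so the next step gives (m, d) = (28, 4) again — its k=1 value — and the period has length 2.

[28; 14, 56]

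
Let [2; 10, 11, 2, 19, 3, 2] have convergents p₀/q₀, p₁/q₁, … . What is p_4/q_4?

Using pₖ = aₖpₖ₋₁ + pₖ₋₂, qₖ = aₖqₖ₋₁ + qₖ₋₂ (with p₋₁=1, p₋₂=0, q₋₁=0, q₋₂=1):
  k=0: a=2, p=2, q=1
  k=1: a=10, p=21, q=10
  k=2: a=11, p=233, q=111
  k=3: a=2, p=487, q=232
  k=4: a=19, p=9486, q=4519

9486/4519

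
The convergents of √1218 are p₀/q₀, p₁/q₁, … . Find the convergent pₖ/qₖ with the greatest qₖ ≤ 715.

√1218 = [34; 1, 8, 1, 68, …] (period length 4).
Convergents:
  p_0/q_0 = 34/1
  p_1/q_1 = 35/1
  p_2/q_2 = 314/9
  p_3/q_3 = 349/10
  p_4/q_4 = 24046/689
  p_5/q_5 = 24395/699
  p_6/q_6 = 219206/6281
q_5 = 699 ≤ 715 < 6281 = q_6, so the answer is 24395/699.

24395/699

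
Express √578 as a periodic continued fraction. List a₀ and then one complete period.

a₀ = ⌊√578⌋ = 24.
With m₀=0, d₀=1 and mₖ₊₁ = dₖaₖ − mₖ, dₖ₊₁ = (n − mₖ₊₁²)/dₖ, aₖ₊₁ = ⌊(a₀+mₖ₊₁)/dₖ₊₁⌋:
  k=1: m=24, d=2, a=24
  k=2: m=24, d=1, a=48
d=1 and a=2a₀=48 at k=2, so the next step gives (m, d) = (24, 2) again — its k=1 value — and the period has length 2.

[24; 24, 48]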